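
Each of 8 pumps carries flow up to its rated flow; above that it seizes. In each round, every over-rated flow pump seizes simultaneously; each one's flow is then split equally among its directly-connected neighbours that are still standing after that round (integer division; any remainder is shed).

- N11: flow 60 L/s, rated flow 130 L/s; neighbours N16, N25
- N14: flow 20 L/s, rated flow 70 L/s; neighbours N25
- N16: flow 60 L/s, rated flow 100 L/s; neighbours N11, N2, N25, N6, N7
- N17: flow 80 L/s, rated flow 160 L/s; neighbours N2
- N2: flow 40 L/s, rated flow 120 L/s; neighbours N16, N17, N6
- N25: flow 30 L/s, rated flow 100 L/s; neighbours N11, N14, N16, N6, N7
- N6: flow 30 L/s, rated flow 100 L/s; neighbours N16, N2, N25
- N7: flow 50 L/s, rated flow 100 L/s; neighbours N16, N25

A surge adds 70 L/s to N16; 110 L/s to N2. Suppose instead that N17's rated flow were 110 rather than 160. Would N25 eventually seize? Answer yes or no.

With N17's rated flow at 110:
Round 1 — N16 at 130 > 100; N2 at 150 > 120. N16, N2 seize.
  N16 sheds 130 L/s to N11, N25, N6, N7: 32 each (2 lost).
    N11: 60+32 = 92 ≤ 130
    N25: 30+32 = 62 ≤ 100
    N6: 30+32 = 62 ≤ 100
    N7: 50+32 = 82 ≤ 100
  N2 sheds 150 L/s to N17, N6: 75 each.
    N17: 80+75 = 155 > 110
    N6: 62+75 = 137 > 100
Round 2 — N17, N6 seize.
  N17 sheds 155 L/s: no online neighbours, lost.
  N6 sheds 137 L/s to N25: 137 each.
    N25: 62+137 = 199 > 100
Round 3 — N25 seizes.
  N25 sheds 199 L/s to N11, N14, N7: 66 each (1 lost).
    N11: 92+66 = 158 > 130
    N14: 20+66 = 86 > 70
    N7: 82+66 = 148 > 100
Round 4 — N11, N14, N7 seize.
  N11 sheds 158 L/s: no online neighbours, lost.
  N14 sheds 86 L/s: no online neighbours, lost.
  N7 sheds 148 L/s: no online neighbours, lost.
No further seizures.

yes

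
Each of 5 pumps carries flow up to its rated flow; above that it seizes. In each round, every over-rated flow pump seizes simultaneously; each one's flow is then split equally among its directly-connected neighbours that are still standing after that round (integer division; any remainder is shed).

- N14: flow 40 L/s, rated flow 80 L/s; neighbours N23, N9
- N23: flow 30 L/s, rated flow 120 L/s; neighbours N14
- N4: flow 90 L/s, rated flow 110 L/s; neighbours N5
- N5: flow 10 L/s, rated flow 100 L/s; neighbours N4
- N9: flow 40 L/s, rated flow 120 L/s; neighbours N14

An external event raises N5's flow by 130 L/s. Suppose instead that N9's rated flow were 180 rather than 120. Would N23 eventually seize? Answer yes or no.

With N9's rated flow at 180:
Round 1 — N5 at 140 > 100. N5 seizes.
  N5 sheds 140 L/s to N4: 140 each.
    N4: 90+140 = 230 > 110
Round 2 — N4 seizes.
  N4 sheds 230 L/s: no online neighbours, lost.
No further seizures.

no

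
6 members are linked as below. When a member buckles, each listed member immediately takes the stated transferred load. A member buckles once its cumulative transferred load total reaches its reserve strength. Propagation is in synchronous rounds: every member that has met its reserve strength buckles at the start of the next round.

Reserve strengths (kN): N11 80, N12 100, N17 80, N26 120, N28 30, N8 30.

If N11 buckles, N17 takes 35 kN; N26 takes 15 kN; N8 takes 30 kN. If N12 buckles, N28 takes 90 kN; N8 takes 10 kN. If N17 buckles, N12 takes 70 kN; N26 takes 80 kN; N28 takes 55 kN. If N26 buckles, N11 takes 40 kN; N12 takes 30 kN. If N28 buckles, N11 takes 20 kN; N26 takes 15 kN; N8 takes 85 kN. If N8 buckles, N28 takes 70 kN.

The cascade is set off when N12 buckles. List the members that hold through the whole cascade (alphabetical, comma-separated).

N11, N17, N26

Round 1 — N12 buckles (initial).
  N28: +90 → 90 ≥ 30
  N8: +10 → 10 < 30
Round 2 — N28 buckles.
  N11: +20 → 20 < 80
  N26: +15 → 15 < 120
  N8: +85 → 95 ≥ 30
Round 3 — N8 buckles.
No further bucklings.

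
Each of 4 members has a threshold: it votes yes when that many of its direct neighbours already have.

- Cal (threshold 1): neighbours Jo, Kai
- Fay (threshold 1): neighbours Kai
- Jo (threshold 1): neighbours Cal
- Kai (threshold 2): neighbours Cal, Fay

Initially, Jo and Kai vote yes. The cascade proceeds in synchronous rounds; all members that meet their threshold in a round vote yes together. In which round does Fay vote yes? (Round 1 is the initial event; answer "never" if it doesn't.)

Round 1 — Jo, Kai vote yes (initial).
Round 2 — checking thresholds:
  Cal: 2 of 2 neighbours ≥ 1, votes yes.
  Fay: 1 of 1 neighbours ≥ 1, votes yes.
Round 3 — no new yes votes; cascade stops.

2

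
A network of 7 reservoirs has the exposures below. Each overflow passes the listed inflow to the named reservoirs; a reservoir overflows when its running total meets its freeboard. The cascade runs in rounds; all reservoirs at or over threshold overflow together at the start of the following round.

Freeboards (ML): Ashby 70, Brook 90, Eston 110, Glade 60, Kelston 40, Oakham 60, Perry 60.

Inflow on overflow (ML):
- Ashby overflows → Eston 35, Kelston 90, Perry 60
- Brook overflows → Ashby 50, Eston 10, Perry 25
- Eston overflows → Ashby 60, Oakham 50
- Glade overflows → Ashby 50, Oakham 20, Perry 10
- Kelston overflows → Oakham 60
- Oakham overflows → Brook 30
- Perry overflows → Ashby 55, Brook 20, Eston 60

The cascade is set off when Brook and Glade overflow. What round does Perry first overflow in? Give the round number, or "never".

3

Round 1 — Brook, Glade overflow (initial).
  Ashby: +50+50 → 100 ≥ 70
  Eston: +10 → 10 < 110
  Oakham: +20 → 20 < 60
  Perry: +25+10 → 35 < 60
Round 2 — Ashby overflows.
  Eston: +35 → 45 < 110
  Kelston: +90 → 90 ≥ 40
  Perry: +60 → 95 ≥ 60
Round 3 — Kelston, Perry overflow.
  Eston: +60 → 105 < 110
  Oakham: +60 → 80 ≥ 60
Round 4 — Oakham overflows.
No further overflows.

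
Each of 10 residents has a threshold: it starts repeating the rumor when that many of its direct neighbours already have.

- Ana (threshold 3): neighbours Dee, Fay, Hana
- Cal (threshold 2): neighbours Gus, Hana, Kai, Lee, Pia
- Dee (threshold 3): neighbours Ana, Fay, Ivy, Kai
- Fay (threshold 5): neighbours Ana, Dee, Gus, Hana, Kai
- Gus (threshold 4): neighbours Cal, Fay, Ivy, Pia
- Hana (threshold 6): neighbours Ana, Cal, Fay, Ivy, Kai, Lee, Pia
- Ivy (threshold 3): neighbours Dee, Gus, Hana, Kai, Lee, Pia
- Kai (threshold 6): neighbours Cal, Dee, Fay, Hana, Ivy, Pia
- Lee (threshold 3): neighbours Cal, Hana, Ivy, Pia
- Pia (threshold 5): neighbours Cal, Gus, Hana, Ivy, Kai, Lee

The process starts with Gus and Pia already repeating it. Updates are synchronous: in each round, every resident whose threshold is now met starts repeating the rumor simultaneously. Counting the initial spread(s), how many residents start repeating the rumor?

3

Round 1 — Gus, Pia start repeating the rumor (initial).
Round 2 — checking thresholds:
  Cal: 2 of 5 neighbours ≥ 2, starts repeating the rumor.
  Fay: 1 of 5 neighbours < 5, below threshold.
  Hana: 1 of 7 neighbours < 6, below threshold.
  Ivy: 2 of 6 neighbours < 3, below threshold.
  Kai: 1 of 6 neighbours < 6, below threshold.
  Lee: 1 of 4 neighbours < 3, below threshold.
Round 3 — no new spreads; cascade stops.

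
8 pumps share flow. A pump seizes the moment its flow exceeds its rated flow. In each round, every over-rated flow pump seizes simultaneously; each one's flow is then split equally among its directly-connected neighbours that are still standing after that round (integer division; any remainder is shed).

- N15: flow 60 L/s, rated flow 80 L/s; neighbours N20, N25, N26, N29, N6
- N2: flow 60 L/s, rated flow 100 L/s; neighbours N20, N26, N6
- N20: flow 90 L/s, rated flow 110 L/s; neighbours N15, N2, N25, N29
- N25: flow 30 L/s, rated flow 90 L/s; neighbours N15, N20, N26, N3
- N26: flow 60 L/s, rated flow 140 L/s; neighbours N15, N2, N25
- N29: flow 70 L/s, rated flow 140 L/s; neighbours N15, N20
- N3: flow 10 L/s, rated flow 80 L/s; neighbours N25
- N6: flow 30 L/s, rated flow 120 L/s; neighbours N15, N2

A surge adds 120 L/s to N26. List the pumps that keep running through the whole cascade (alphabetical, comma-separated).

Round 1 — N26 at 180 > 140. N26 seizes.
  N26 sheds 180 L/s to N15, N2, N25: 60 each.
    N15: 60+60 = 120 > 80
    N2: 60+60 = 120 > 100
    N25: 30+60 = 90 ≤ 90
Round 2 — N15, N2 seize.
  N15 sheds 120 L/s to N20, N25, N29, N6: 30 each.
    N20: 90+30 = 120 > 110
    N25: 90+30 = 120 > 90
    N29: 70+30 = 100 ≤ 140
    N6: 30+30 = 60 ≤ 120
  N2 sheds 120 L/s to N20, N6: 60 each.
    N20: 120+60 = 180 > 110
    N6: 60+60 = 120 ≤ 120
Round 3 — N20, N25 seize.
  N20 sheds 180 L/s to N29: 180 each.
    N29: 100+180 = 280 > 140
  N25 sheds 120 L/s to N3: 120 each.
    N3: 10+120 = 130 > 80
Round 4 — N29, N3 seize.
  N29 sheds 280 L/s: no online neighbours, lost.
  N3 sheds 130 L/s: no online neighbours, lost.
No further seizures.

N6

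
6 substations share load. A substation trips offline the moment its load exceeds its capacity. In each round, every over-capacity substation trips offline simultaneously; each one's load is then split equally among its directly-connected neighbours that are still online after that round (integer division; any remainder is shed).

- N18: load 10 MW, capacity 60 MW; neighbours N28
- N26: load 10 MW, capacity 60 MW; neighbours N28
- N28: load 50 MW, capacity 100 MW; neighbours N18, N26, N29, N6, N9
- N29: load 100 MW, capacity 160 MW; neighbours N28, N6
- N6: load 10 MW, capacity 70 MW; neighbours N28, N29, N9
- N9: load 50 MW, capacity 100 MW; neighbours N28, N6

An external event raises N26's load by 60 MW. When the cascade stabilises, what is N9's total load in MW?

Round 1 — N26 at 70 > 60. N26 trips offline.
  N26 sheds 70 MW to N28: 70 each.
    N28: 50+70 = 120 > 100
Round 2 — N28 trips offline.
  N28 sheds 120 MW to N18, N29, N6, N9: 30 each.
    N18: 10+30 = 40 ≤ 60
    N29: 100+30 = 130 ≤ 160
    N6: 10+30 = 40 ≤ 70
    N9: 50+30 = 80 ≤ 100
No further trips.

80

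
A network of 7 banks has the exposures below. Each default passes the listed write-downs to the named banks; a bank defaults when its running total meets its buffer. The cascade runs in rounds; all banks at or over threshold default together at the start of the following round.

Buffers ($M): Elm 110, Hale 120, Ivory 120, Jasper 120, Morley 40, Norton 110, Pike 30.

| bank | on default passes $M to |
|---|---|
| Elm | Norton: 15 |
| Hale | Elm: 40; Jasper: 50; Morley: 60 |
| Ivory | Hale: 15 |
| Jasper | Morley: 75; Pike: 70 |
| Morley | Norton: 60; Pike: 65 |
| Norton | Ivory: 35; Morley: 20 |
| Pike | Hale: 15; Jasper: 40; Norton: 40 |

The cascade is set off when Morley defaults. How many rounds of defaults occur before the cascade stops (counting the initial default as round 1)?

2

Round 1 — Morley defaults (initial).
  Norton: +60 → 60 < 110
  Pike: +65 → 65 ≥ 30
Round 2 — Pike defaults.
  Hale: +15 → 15 < 120
  Jasper: +40 → 40 < 120
  Norton: +40 → 100 < 110
No further defaults.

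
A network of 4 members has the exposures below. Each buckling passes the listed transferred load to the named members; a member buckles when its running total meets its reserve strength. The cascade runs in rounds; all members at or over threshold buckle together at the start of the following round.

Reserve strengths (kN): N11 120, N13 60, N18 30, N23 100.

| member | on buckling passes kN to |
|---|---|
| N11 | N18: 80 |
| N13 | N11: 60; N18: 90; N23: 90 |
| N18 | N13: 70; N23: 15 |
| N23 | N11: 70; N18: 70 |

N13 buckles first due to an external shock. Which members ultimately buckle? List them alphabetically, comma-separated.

N11, N13, N18, N23

Round 1 — N13 buckles (initial).
  N11: +60 → 60 < 120
  N18: +90 → 90 ≥ 30
  N23: +90 → 90 < 100
Round 2 — N18 buckles.
  N23: +15 → 105 ≥ 100
Round 3 — N23 buckles.
  N11: +70 → 130 ≥ 120
Round 4 — N11 buckles.
No further bucklings.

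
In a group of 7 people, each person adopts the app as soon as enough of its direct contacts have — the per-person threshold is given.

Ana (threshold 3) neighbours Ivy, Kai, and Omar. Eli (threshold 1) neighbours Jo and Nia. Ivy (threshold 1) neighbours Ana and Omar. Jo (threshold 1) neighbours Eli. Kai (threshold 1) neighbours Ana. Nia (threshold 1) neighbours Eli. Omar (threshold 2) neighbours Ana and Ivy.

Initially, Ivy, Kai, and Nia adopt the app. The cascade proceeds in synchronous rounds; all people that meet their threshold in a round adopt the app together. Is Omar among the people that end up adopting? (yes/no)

no

Round 1 — Ivy, Kai, Nia adopt the app (initial).
Round 2 — checking thresholds:
  Ana: 2 of 3 neighbours < 3, below threshold.
  Eli: 1 of 2 neighbours ≥ 1, adopts the app.
  Omar: 1 of 2 neighbours < 2, below threshold.
Round 3 — checking thresholds:
  Ana: 2 of 3 neighbours < 3, below threshold.
  Jo: 1 of 1 neighbours ≥ 1, adopts the app.
  Omar: 1 of 2 neighbours < 2, below threshold.
Round 4 — no new adoptions; cascade stops.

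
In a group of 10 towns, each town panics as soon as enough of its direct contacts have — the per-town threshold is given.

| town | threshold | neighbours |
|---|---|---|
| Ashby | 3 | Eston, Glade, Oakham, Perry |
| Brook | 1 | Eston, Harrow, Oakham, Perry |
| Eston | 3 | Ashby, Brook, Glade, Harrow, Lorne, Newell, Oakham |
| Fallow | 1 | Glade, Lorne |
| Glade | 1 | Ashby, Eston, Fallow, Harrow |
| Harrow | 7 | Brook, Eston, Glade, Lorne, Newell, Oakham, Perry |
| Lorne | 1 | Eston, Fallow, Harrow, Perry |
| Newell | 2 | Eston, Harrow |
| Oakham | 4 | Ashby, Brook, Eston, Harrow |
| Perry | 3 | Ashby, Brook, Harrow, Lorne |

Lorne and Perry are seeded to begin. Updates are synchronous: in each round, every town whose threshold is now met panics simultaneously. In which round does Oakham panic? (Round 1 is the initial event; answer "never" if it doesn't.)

Round 1 — Lorne, Perry panic (initial).
Round 2 — checking thresholds:
  Ashby: 1 of 4 neighbours < 3, below threshold.
  Brook: 1 of 4 neighbours ≥ 1, panics.
  Eston: 1 of 7 neighbours < 3, below threshold.
  Fallow: 1 of 2 neighbours ≥ 1, panics.
  Harrow: 2 of 7 neighbours < 7, below threshold.
Round 3 — checking thresholds:
  Ashby: 1 of 4 neighbours < 3, below threshold.
  Eston: 2 of 7 neighbours < 3, below threshold.
  Glade: 1 of 4 neighbours ≥ 1, panics.
  Harrow: 3 of 7 neighbours < 7, below threshold.
  Oakham: 1 of 4 neighbours < 4, below threshold.
Round 4 — checking thresholds:
  Ashby: 2 of 4 neighbours < 3, below threshold.
  Eston: 3 of 7 neighbours ≥ 3, panics.
  Harrow: 4 of 7 neighbours < 7, below threshold.
  Oakham: 1 of 4 neighbours < 4, below threshold.
Round 5 — checking thresholds:
  Ashby: 3 of 4 neighbours ≥ 3, panics.
  Harrow: 5 of 7 neighbours < 7, below threshold.
  Newell: 1 of 2 neighbours < 2, below threshold.
  Oakham: 2 of 4 neighbours < 4, below threshold.
Round 6 — no new panics; cascade stops.

never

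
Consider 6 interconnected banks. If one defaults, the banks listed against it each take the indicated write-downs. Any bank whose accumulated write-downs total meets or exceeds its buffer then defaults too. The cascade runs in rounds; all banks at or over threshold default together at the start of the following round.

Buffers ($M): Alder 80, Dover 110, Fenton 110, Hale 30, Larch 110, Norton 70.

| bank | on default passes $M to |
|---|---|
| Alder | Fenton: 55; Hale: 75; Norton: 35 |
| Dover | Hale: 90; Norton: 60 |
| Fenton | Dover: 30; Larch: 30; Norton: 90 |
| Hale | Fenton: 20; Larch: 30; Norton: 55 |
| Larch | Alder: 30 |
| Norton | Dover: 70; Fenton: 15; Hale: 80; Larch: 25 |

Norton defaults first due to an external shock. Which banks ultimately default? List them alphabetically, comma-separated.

Hale, Norton

Round 1 — Norton defaults (initial).
  Dover: +70 → 70 < 110
  Fenton: +15 → 15 < 110
  Hale: +80 → 80 ≥ 30
  Larch: +25 → 25 < 110
Round 2 — Hale defaults.
  Fenton: +20 → 35 < 110
  Larch: +30 → 55 < 110
No further defaults.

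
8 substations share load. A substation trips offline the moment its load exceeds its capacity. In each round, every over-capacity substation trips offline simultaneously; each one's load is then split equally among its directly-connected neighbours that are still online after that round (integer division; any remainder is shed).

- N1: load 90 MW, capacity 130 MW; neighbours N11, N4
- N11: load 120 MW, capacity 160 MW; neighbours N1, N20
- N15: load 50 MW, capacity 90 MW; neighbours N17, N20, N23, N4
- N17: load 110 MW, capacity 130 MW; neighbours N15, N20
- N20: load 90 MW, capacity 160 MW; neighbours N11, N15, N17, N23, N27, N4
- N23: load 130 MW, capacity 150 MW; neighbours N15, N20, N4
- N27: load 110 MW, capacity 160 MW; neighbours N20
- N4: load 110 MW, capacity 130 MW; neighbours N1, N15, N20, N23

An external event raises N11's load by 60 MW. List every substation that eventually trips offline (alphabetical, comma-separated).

Round 1 — N11 at 180 > 160. N11 trips offline.
  N11 sheds 180 MW to N1, N20: 90 each.
    N1: 90+90 = 180 > 130
    N20: 90+90 = 180 > 160
Round 2 — N1, N20 trip offline.
  N1 sheds 180 MW to N4: 180 each.
    N4: 110+180 = 290 > 130
  N20 sheds 180 MW to N15, N17, N23, N27, N4: 36 each.
    N15: 50+36 = 86 ≤ 90
    N17: 110+36 = 146 > 130
    N23: 130+36 = 166 > 150
    N27: 110+36 = 146 ≤ 160
    N4: 290+36 = 326 > 130
Round 3 — N17, N23, N4 trip offline.
  N17 sheds 146 MW to N15: 146 each.
    N15: 86+146 = 232 > 90
  N23 sheds 166 MW to N15: 166 each.
    N15: 232+166 = 398 > 90
  N4 sheds 326 MW to N15: 326 each.
    N15: 398+326 = 724 > 90
Round 4 — N15 trips offline.
  N15 sheds 724 MW: no online neighbours, lost.
No further trips.

N1, N11, N15, N17, N20, N23, N4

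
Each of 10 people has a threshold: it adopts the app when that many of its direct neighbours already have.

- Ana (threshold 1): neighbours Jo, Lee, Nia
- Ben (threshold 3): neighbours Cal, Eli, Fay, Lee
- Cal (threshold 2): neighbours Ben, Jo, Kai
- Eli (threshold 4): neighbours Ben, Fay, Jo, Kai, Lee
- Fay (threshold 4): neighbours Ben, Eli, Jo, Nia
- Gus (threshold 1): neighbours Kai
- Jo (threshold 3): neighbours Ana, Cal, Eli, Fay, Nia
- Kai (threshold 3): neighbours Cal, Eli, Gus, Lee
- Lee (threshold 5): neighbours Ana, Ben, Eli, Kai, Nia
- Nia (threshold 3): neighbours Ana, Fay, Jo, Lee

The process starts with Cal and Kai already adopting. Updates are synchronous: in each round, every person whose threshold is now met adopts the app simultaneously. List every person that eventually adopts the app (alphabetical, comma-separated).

Cal, Gus, Kai

Round 1 — Cal, Kai adopt the app (initial).
Round 2 — checking thresholds:
  Ben: 1 of 4 neighbours < 3, below threshold.
  Eli: 1 of 5 neighbours < 4, below threshold.
  Gus: 1 of 1 neighbours ≥ 1, adopts the app.
  Jo: 1 of 5 neighbours < 3, below threshold.
  Lee: 1 of 5 neighbours < 5, below threshold.
Round 3 — no new adoptions; cascade stops.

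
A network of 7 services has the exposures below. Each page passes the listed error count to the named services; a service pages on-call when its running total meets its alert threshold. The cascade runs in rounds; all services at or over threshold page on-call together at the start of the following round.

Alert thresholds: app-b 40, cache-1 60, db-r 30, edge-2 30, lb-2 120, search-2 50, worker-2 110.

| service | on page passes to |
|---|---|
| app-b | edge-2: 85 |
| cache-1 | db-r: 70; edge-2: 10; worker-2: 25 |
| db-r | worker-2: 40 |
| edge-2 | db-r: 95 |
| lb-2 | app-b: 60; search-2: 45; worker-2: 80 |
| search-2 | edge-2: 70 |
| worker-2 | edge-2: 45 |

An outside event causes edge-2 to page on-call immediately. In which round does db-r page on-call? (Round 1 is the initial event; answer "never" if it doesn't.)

2

Round 1 — edge-2 pages on-call (initial).
  db-r: +95 → 95 ≥ 30
Round 2 — db-r pages on-call.
  worker-2: +40 → 40 < 110
No further pages.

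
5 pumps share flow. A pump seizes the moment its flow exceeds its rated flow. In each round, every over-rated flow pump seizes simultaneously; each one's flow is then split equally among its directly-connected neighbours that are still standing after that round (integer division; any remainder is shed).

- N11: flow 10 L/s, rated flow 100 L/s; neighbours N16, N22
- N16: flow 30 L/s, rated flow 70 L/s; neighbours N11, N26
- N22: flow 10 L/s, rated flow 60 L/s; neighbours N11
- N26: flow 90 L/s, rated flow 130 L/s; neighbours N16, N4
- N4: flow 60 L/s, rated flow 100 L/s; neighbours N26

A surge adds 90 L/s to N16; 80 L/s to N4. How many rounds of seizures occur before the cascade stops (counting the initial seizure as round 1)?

Round 1 — N16 at 120 > 70; N4 at 140 > 100. N16, N4 seize.
  N16 sheds 120 L/s to N11, N26: 60 each.
    N11: 10+60 = 70 ≤ 100
    N26: 90+60 = 150 > 130
  N4 sheds 140 L/s to N26: 140 each.
    N26: 150+140 = 290 > 130
Round 2 — N26 seizes.
  N26 sheds 290 L/s: no online neighbours, lost.
No further seizures.

2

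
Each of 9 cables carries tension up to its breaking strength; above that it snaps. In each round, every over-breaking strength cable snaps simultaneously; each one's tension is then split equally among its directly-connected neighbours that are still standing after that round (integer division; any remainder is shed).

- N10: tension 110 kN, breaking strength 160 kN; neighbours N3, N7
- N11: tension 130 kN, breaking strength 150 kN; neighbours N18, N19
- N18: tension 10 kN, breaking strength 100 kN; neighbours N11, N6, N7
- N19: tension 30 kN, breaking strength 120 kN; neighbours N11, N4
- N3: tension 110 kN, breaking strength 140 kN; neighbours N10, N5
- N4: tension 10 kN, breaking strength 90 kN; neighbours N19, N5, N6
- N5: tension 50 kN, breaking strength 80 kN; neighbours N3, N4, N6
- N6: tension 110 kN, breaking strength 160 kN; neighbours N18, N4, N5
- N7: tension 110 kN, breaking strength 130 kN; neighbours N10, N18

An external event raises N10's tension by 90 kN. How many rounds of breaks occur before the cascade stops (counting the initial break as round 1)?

Round 1 — N10 at 200 > 160. N10 snaps.
  N10 sheds 200 kN to N3, N7: 100 each.
    N3: 110+100 = 210 > 140
    N7: 110+100 = 210 > 130
Round 2 — N3, N7 snap.
  N3 sheds 210 kN to N5: 210 each.
    N5: 50+210 = 260 > 80
  N7 sheds 210 kN to N18: 210 each.
    N18: 10+210 = 220 > 100
Round 3 — N18, N5 snap.
  N18 sheds 220 kN to N11, N6: 110 each.
    N11: 130+110 = 240 > 150
    N6: 110+110 = 220 > 160
  N5 sheds 260 kN to N4, N6: 130 each.
    N4: 10+130 = 140 > 90
    N6: 220+130 = 350 > 160
Round 4 — N11, N4, N6 snap.
  N11 sheds 240 kN to N19: 240 each.
    N19: 30+240 = 270 > 120
  N4 sheds 140 kN to N19: 140 each.
    N19: 270+140 = 410 > 120
  N6 sheds 350 kN: no online neighbours, lost.
Round 5 — N19 snaps.
  N19 sheds 410 kN: no online neighbours, lost.
No further breaks.

5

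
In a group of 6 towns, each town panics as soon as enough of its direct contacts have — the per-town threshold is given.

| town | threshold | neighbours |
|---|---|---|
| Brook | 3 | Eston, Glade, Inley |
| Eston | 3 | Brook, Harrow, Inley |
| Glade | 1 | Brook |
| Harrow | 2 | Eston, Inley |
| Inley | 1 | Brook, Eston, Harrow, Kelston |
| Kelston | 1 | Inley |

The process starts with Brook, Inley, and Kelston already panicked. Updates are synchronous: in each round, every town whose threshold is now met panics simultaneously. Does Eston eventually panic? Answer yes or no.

no

Round 1 — Brook, Inley, Kelston panic (initial).
Round 2 — checking thresholds:
  Eston: 2 of 3 neighbours < 3, below threshold.
  Glade: 1 of 1 neighbours ≥ 1, panics.
  Harrow: 1 of 2 neighbours < 2, below threshold.
Round 3 — no new panics; cascade stops.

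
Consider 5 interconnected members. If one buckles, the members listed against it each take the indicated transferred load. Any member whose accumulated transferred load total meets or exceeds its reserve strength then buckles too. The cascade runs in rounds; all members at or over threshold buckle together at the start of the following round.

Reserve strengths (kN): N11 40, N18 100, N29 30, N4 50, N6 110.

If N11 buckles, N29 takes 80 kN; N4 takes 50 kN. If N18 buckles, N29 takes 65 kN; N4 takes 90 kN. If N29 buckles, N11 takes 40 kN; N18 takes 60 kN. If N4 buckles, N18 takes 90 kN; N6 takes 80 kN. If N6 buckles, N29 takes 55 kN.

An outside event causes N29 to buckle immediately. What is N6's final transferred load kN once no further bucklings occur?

Round 1 — N29 buckles (initial).
  N11: +40 → 40 ≥ 40
  N18: +60 → 60 < 100
Round 2 — N11 buckles.
  N4: +50 → 50 ≥ 50
Round 3 — N4 buckles.
  N18: +90 → 150 ≥ 100
  N6: +80 → 80 < 110
Round 4 — N18 buckles.
No further bucklings.

80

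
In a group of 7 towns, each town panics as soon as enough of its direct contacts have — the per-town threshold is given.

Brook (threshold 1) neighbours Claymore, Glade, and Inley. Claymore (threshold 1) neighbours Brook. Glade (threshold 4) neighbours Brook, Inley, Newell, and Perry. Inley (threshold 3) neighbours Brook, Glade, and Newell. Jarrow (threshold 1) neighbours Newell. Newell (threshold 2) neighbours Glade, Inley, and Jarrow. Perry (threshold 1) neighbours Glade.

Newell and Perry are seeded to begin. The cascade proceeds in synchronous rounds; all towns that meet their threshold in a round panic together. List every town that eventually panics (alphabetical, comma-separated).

Jarrow, Newell, Perry

Round 1 — Newell, Perry panic (initial).
Round 2 — checking thresholds:
  Glade: 2 of 4 neighbours < 4, holds.
  Inley: 1 of 3 neighbours < 3, holds.
  Jarrow: 1 of 1 neighbours ≥ 1, panics.
Round 3 — no new panics; cascade stops.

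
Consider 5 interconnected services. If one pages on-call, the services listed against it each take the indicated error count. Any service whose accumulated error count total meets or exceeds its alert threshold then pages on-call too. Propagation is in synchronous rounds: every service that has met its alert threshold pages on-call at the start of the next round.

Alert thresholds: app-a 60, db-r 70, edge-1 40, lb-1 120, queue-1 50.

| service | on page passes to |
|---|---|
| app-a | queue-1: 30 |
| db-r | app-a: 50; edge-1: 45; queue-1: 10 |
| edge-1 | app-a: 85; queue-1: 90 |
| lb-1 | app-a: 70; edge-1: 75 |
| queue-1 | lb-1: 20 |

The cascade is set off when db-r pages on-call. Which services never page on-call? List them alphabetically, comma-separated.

lb-1

Round 1 — db-r pages on-call (initial).
  app-a: +50 → 50 < 60
  edge-1: +45 → 45 ≥ 40
  queue-1: +10 → 10 < 50
Round 2 — edge-1 pages on-call.
  app-a: +85 → 135 ≥ 60
  queue-1: +90 → 100 ≥ 50
Round 3 — app-a, queue-1 page on-call.
  lb-1: +20 → 20 < 120
No further pages.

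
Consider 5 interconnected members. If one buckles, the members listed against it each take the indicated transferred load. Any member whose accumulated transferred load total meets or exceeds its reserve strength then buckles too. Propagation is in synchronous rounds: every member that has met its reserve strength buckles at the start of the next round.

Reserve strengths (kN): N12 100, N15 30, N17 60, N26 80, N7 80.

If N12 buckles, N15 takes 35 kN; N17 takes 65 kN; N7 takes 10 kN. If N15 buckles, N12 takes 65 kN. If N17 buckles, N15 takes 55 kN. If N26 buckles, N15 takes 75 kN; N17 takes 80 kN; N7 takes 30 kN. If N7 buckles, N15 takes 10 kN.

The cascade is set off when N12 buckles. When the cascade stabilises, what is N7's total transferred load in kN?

Round 1 — N12 buckles (initial).
  N15: +35 → 35 ≥ 30
  N17: +65 → 65 ≥ 60
  N7: +10 → 10 < 80
Round 2 — N15, N17 buckle.
No further bucklings.

10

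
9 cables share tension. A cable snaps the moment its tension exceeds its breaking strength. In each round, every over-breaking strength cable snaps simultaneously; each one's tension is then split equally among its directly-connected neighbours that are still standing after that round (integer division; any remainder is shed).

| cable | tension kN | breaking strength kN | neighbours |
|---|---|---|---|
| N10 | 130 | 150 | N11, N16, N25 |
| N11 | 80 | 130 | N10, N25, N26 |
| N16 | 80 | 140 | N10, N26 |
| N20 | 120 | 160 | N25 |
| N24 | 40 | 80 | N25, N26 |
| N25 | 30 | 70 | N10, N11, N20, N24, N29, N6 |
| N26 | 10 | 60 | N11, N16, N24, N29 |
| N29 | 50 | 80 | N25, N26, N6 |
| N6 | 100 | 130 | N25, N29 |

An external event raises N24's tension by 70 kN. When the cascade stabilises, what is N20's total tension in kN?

137

Round 1 — N24 at 110 > 80. N24 snaps.
  N24 sheds 110 kN to N25, N26: 55 each.
    N25: 30+55 = 85 > 70
    N26: 10+55 = 65 > 60
Round 2 — N25, N26 snap.
  N25 sheds 85 kN to N10, N11, N20, N29, N6: 17 each.
    N10: 130+17 = 147 ≤ 150
    N11: 80+17 = 97 ≤ 130
    N20: 120+17 = 137 ≤ 160
    N29: 50+17 = 67 ≤ 80
    N6: 100+17 = 117 ≤ 130
  N26 sheds 65 kN to N11, N16, N29: 21 each (2 lost).
    N11: 97+21 = 118 ≤ 130
    N16: 80+21 = 101 ≤ 140
    N29: 67+21 = 88 > 80
Round 3 — N29 snaps.
  N29 sheds 88 kN to N6: 88 each.
    N6: 117+88 = 205 > 130
Round 4 — N6 snaps.
  N6 sheds 205 kN: no online neighbours, lost.
No further breaks.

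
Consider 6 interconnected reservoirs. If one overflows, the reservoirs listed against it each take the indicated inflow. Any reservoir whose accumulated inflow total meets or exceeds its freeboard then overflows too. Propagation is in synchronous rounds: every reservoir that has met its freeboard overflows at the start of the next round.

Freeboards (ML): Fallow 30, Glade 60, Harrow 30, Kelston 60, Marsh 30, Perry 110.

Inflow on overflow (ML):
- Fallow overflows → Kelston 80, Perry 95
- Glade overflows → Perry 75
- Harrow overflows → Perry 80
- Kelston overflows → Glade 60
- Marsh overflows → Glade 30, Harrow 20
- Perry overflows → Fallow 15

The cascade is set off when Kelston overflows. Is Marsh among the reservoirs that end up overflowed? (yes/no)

Round 1 — Kelston overflows (initial).
  Glade: +60 → 60 ≥ 60
Round 2 — Glade overflows.
  Perry: +75 → 75 < 110
No further overflows.

no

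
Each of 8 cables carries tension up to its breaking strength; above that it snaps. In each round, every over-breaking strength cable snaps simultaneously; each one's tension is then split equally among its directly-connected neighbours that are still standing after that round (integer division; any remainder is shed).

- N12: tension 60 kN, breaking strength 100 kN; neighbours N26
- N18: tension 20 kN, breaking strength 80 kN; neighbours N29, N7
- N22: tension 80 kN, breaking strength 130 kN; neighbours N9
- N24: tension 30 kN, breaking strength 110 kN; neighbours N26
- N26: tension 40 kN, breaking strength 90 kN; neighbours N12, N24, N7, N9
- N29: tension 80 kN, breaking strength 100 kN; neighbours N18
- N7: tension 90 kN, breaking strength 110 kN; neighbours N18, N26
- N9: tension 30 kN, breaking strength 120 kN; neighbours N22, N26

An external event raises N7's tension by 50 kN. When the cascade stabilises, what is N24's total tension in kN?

66

Round 1 — N7 at 140 > 110. N7 snaps.
  N7 sheds 140 kN to N18, N26: 70 each.
    N18: 20+70 = 90 > 80
    N26: 40+70 = 110 > 90
Round 2 — N18, N26 snap.
  N18 sheds 90 kN to N29: 90 each.
    N29: 80+90 = 170 > 100
  N26 sheds 110 kN to N12, N24, N9: 36 each (2 lost).
    N12: 60+36 = 96 ≤ 100
    N24: 30+36 = 66 ≤ 110
    N9: 30+36 = 66 ≤ 120
Round 3 — N29 snaps.
  N29 sheds 170 kN: no online neighbours, lost.
No further breaks.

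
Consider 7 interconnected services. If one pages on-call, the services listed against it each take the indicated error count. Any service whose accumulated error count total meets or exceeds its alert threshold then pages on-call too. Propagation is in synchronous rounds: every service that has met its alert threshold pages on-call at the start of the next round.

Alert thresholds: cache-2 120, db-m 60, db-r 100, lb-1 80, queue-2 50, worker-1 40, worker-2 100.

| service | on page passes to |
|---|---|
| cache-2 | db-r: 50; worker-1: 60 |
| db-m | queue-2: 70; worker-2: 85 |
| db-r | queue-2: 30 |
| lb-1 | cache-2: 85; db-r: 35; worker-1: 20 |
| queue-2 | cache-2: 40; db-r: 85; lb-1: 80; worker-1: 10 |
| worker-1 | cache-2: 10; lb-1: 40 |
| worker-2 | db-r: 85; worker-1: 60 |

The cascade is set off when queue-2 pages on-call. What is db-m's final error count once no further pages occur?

Round 1 — queue-2 pages on-call (initial).
  cache-2: +40 → 40 < 120
  db-r: +85 → 85 < 100
  lb-1: +80 → 80 ≥ 80
  worker-1: +10 → 10 < 40
Round 2 — lb-1 pages on-call.
  cache-2: +85 → 125 ≥ 120
  db-r: +35 → 120 ≥ 100
  worker-1: +20 → 30 < 40
Round 3 — cache-2, db-r page on-call.
  worker-1: +60 → 90 ≥ 40
Round 4 — worker-1 pages on-call.
No further pages.

0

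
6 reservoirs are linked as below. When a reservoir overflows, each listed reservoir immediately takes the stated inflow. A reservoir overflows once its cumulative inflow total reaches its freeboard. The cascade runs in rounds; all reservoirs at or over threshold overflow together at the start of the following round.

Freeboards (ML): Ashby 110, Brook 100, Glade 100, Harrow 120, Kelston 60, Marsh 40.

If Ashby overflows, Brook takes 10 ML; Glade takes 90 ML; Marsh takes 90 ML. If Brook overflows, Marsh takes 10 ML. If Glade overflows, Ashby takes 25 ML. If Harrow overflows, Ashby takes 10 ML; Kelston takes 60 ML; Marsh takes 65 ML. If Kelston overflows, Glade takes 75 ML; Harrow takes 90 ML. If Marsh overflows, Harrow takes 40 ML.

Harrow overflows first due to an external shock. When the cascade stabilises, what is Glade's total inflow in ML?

75

Round 1 — Harrow overflows (initial).
  Ashby: +10 → 10 < 110
  Kelston: +60 → 60 ≥ 60
  Marsh: +65 → 65 ≥ 40
Round 2 — Kelston, Marsh overflow.
  Glade: +75 → 75 < 100
No further overflows.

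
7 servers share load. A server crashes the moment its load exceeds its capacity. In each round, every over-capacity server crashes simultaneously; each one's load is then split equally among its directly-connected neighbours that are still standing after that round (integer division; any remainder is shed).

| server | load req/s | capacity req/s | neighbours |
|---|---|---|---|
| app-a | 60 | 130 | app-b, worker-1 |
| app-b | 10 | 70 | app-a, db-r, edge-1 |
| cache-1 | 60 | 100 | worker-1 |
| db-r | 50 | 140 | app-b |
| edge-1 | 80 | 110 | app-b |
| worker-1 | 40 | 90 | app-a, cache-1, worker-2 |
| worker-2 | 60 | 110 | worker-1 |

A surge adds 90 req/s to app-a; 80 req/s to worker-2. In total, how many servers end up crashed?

6

Round 1 — app-a at 150 > 130; worker-2 at 140 > 110. app-a, worker-2 crash.
  app-a sheds 150 req/s to app-b, worker-1: 75 each.
    app-b: 10+75 = 85 > 70
    worker-1: 40+75 = 115 > 90
  worker-2 sheds 140 req/s to worker-1: 140 each.
    worker-1: 115+140 = 255 > 90
Round 2 — app-b, worker-1 crash.
  app-b sheds 85 req/s to db-r, edge-1: 42 each (1 lost).
    db-r: 50+42 = 92 ≤ 140
    edge-1: 80+42 = 122 > 110
  worker-1 sheds 255 req/s to cache-1: 255 each.
    cache-1: 60+255 = 315 > 100
Round 3 — cache-1, edge-1 crash.
  cache-1 sheds 315 req/s: no online neighbours, lost.
  edge-1 sheds 122 req/s: no online neighbours, lost.
No further crashes.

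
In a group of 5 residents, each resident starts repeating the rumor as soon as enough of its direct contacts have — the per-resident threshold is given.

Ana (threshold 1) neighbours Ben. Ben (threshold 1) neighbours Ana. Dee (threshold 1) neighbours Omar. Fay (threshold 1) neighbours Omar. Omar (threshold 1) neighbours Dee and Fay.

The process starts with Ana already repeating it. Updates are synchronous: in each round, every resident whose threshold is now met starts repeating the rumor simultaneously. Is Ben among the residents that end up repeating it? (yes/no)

yes

Round 1 — Ana starts repeating the rumor (initial).
Round 2 — checking thresholds:
  Ben: 1 of 1 neighbours ≥ 1, starts repeating the rumor.
Round 3 — no new spreads; cascade stops.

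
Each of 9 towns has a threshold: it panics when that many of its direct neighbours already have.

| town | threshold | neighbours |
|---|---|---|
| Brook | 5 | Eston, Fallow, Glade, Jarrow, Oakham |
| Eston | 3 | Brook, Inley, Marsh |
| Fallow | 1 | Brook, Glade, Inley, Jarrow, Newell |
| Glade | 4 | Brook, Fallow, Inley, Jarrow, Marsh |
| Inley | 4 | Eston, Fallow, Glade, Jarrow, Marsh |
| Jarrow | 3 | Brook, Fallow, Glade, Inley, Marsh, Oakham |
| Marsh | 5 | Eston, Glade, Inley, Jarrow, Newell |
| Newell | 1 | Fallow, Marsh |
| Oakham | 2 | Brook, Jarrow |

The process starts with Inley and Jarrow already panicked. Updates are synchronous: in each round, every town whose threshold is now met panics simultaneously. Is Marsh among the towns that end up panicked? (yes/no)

Round 1 — Inley, Jarrow panic (initial).
Round 2 — checking thresholds:
  Brook: 1 of 5 neighbours < 5, not yet.
  Eston: 1 of 3 neighbours < 3, not yet.
  Fallow: 2 of 5 neighbours ≥ 1, panics.
  Glade: 2 of 5 neighbours < 4, not yet.
  Marsh: 2 of 5 neighbours < 5, not yet.
  Oakham: 1 of 2 neighbours < 2, not yet.
Round 3 — checking thresholds:
  Brook: 2 of 5 neighbours < 5, not yet.
  Eston: 1 of 3 neighbours < 3, not yet.
  Glade: 3 of 5 neighbours < 4, not yet.
  Marsh: 2 of 5 neighbours < 5, not yet.
  Newell: 1 of 2 neighbours ≥ 1, panics.
  Oakham: 1 of 2 neighbours < 2, not yet.
Round 4 — no new panics; cascade stops.

no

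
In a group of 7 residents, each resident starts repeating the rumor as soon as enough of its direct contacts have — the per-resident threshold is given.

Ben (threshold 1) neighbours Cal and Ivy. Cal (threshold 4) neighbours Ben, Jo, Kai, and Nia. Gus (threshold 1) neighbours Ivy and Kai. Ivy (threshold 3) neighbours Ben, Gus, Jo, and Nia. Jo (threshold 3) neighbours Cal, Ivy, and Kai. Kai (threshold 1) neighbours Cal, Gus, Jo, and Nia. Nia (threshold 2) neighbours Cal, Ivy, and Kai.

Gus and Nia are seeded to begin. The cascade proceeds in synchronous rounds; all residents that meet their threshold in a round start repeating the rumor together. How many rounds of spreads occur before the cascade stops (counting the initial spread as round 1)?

Round 1 — Gus, Nia start repeating the rumor (initial).
Round 2 — checking thresholds:
  Cal: 1 of 4 neighbours < 4, below threshold.
  Ivy: 2 of 4 neighbours < 3, below threshold.
  Kai: 2 of 4 neighbours ≥ 1, starts repeating the rumor.
Round 3 — no new spreads; cascade stops.

2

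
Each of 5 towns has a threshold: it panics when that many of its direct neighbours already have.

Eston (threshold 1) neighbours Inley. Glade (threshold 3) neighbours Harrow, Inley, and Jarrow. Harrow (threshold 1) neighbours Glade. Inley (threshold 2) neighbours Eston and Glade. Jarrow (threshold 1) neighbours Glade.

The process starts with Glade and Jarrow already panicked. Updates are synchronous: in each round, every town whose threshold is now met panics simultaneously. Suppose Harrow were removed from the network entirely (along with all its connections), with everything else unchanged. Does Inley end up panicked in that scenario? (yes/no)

no

With Harrow removed:
Round 1 — Glade, Jarrow panic (initial).
Round 2 — no new panics; cascade stops.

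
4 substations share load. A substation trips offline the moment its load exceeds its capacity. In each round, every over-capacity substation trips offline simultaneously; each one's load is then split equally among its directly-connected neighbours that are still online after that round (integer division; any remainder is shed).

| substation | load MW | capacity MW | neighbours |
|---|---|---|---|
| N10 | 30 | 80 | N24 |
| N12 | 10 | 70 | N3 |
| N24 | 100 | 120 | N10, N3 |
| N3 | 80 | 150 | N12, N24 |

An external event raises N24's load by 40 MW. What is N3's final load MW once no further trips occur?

Round 1 — N24 at 140 > 120. N24 trips offline.
  N24 sheds 140 MW to N10, N3: 70 each.
    N10: 30+70 = 100 > 80
    N3: 80+70 = 150 ≤ 150
Round 2 — N10 trips offline.
  N10 sheds 100 MW: no online neighbours, lost.
No further trips.

150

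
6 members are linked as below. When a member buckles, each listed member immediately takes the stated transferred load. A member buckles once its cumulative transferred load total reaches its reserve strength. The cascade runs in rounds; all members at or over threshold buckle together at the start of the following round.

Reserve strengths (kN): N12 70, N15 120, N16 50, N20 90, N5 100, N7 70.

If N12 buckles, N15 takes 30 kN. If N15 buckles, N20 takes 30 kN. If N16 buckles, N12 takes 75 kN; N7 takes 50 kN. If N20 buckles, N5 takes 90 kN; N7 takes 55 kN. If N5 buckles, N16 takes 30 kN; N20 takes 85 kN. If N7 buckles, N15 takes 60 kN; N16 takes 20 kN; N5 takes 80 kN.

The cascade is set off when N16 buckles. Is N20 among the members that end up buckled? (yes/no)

no

Round 1 — N16 buckles (initial).
  N12: +75 → 75 ≥ 70
  N7: +50 → 50 < 70
Round 2 — N12 buckles.
  N15: +30 → 30 < 120
No further bucklings.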